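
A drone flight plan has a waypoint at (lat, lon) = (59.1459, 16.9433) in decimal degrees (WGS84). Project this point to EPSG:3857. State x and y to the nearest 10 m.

Web Mercator is spherical with R = a = 6378137 m.
x = R·λ = 6378137 × 0.295716371 = 1886119.528 m.
y = R·ln tan(π/4 + φ/2) = 6378137 × 1.287521500 = 8211988.519 m.

x 1886120 m, y 8211990 m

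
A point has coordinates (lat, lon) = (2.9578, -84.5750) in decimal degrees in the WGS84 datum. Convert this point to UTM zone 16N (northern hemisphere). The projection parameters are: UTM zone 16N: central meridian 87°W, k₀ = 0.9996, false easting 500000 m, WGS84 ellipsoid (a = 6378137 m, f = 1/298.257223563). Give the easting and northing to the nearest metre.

E 769565 m, N 327223 m

Zone 16 central meridian λ₀ = 6×16 − 183 = -87°; Δλ = +2.4250°.
Transverse Mercator on WGS84 with k₀ = 0.9996 gives E = 769565.310 m, N = 327223.177 m.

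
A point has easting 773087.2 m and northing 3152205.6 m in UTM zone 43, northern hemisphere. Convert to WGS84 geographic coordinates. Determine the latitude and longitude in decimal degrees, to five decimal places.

Zone 43N: λ₀ = 75°, k₀ = 0.9996, false easting 500000 m.
Meridian distance M = (N − FN)/k₀ = 3153467.0 m.
Inverse transverse Mercator on WGS84 gives φ = 28.46789976°, λ = 77.78900036°.

lat 28.46790°, lon 77.78900°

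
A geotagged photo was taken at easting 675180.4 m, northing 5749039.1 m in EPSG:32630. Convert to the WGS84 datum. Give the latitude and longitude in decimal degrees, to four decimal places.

Zone 30N: λ₀ = -3°, k₀ = 0.9996, false easting 500000 m.
Meridian distance M = (N − FN)/k₀ = 5751339.6 m.
Inverse transverse Mercator on WGS84 gives φ = 51.86460040°, λ = -0.45570052°.

lat 51.8646°, lon -0.4557°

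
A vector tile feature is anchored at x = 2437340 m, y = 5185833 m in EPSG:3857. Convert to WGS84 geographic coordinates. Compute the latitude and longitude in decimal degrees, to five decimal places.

lat 42.16570°, lon 21.89500°

R = 6378137 m. λ = x/R = 21.89499775°.
φ = 2·arctan(exp(y/R)) − 90° = 2·arctan(2.25481) − 90° = 42.16570061°.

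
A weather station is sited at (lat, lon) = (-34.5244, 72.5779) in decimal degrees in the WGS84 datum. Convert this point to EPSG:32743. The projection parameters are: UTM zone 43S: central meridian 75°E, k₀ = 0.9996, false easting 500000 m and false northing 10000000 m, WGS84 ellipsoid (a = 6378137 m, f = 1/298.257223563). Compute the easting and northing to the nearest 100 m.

E 277700 m, N 6177000 m

Zone 43 central meridian λ₀ = 6×43 − 183 = 75°; Δλ = -2.4221°.
Transverse Mercator on WGS84 with k₀ = 0.9996 gives E = 277684.293 m, N = 6177032.940 m.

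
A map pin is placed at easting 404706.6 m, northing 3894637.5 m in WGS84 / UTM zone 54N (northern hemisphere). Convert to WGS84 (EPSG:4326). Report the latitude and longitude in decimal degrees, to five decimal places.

Zone 54N: λ₀ = 141°, k₀ = 0.9996, false easting 500000 m.
Meridian distance M = (N − FN)/k₀ = 3896196.0 m.
Inverse transverse Mercator on WGS84 gives φ = 35.19019994°, λ = 139.95329958°.

lat 35.19020°, lon 139.95330°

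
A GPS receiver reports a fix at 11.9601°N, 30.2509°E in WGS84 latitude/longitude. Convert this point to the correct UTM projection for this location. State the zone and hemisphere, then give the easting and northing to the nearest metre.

Zone 36N: E 200586 m, N 1323631 m

Longitude 30.2509° lies in the 6° band [30°, 36°), giving zone 36; latitude is north of the equator, so 36N.
Zone 36 central meridian λ₀ = 6×36 − 183 = 33°; Δλ = -2.7491°.
Transverse Mercator on WGS84 with k₀ = 0.9996 gives E = 200585.794 m, N = 1323630.975 m.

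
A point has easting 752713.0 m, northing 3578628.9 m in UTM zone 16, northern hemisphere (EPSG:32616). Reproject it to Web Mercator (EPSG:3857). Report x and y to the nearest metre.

x -9385981 m, y 3804862 m

Unproject from UTM 16N (λ₀ = -87°) → φ = 32.31600042°, λ = -84.31569946°.
Web Mercator (R = 6378137 m): x = -9385980.730 m, y = 3804862.445 m.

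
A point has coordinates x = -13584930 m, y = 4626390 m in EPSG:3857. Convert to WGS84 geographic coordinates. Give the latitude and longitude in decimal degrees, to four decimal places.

R = 6378137 m. λ = x/R = -122.03550253°.
φ = 2·arctan(exp(y/R)) − 90° = 2·arctan(2.06546) − 90° = 38.33169681°.

lat 38.3317°, lon -122.0355°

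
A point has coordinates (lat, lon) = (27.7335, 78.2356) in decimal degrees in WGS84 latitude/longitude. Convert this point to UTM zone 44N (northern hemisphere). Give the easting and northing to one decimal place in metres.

Zone 44 central meridian λ₀ = 6×44 − 183 = 81°; Δλ = -2.7644°.
Transverse Mercator on WGS84 with k₀ = 0.9996 gives E = 227471.100 m, N = 3070742.407 m.

E 227471.1 m, N 3070742.4 m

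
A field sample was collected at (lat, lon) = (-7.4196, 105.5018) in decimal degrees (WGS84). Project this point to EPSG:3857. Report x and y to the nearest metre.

x 11744407 m, y -828264 m

Web Mercator is spherical with R = a = 6378137 m.
x = R·λ = 6378137 × 1.841353777 = 11744406.654 m.
y = R·ln tan(π/4 + φ/2) = 6378137 × -0.129859902 = -828264.246 m.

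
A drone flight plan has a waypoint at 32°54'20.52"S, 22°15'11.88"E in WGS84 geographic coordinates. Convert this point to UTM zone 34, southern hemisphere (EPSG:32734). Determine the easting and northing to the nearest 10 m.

Zone 34 central meridian λ₀ = 6×34 − 183 = 21°; Δλ = +1.2533°.
Transverse Mercator on WGS84 with k₀ = 0.9996 gives E = 617206.311 m, N = 6358470.615 m.

E 617210 m, N 6358470 m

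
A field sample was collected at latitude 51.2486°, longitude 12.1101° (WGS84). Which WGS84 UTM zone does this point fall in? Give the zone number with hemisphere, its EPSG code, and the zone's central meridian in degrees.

UTM zone = ⌊(λ + 180)/6⌋ + 1; 12.1101° ∈ [12°, 18°) → zone 33.
Hemisphere: N (φ ≥ 0).
Central meridian λ₀ = 6×33 − 183 = 15°.
EPSG code: 32633.

Zone 33N (EPSG:32633), central meridian 15°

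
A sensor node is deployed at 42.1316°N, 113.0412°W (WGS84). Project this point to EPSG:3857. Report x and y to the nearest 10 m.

Web Mercator is spherical with R = a = 6378137 m.
x = R·λ = 6378137 × -1.972941130 = -12583688.823 m.
y = R·ln tan(π/4 + φ/2) = 6378137 × 0.812261153 = 5180712.916 m.

x -12583690 m, y 5180710 m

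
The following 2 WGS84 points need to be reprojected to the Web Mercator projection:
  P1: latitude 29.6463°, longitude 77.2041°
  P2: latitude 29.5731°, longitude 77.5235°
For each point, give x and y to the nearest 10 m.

Web Mercator: x = R·λ, y = R·ln tan(π/4+φ/2), R = 6378137 m.
P1 (29.6463°, 77.2041°) → (8594321.099, 3458165.548) m.
P2 (29.5731°, 77.5235°) → (8629876.545, 3448793.013) m.

P1: x 8594320 m, y 3458170 m; P2: x 8629880 m, y 3448790 m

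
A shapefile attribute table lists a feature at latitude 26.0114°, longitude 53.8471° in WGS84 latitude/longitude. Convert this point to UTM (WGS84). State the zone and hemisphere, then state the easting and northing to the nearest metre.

Longitude 53.8471° lies in the 6° band [48°, 54°), giving zone 39; latitude is north of the equator, so 39N.
Zone 39 central meridian λ₀ = 6×39 − 183 = 51°; Δλ = +2.8471°.
Transverse Mercator on WGS84 with k₀ = 0.9996 gives E = 784976.292 m, N = 2880053.126 m.

Zone 39N: E 784976 m, N 2880053 m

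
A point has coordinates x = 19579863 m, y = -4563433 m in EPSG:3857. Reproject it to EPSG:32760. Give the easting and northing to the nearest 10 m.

E 402300 m, N 5806170 m

Web Mercator inverse (R = 6378137 m) → φ = -37.88670239°, λ = 175.88890194°.
UTM 60S forward: E = 402297.148 m, N = 5806173.658 m.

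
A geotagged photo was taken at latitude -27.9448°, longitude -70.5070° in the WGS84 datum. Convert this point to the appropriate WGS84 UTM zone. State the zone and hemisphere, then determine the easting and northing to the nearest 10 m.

Zone 19S: E 351740 m, N 6908000 m

Longitude -70.5070° lies in the 6° band [-72°, -66°), giving zone 19; latitude is south of the equator, so 19S.
Zone 19 central meridian λ₀ = 6×19 − 183 = -69°; Δλ = -1.5070°.
Transverse Mercator on WGS84 with k₀ = 0.9996 gives E = 351742.865 m, N = 6907998.568 m.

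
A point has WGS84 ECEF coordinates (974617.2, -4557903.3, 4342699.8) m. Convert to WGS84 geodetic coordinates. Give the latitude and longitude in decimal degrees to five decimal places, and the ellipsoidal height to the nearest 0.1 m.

lat 43.16760°, lon -77.93020°, h 2337.6 m

λ = atan2(Y, X) = -77.93020058°; p = √(X²+Y²) = 4660939.9 m.
Bowring's method on WGS84 (a = 6378137 m, b = 6356752.314 m) gives φ = 43.16760011°, h = 2337.617 m.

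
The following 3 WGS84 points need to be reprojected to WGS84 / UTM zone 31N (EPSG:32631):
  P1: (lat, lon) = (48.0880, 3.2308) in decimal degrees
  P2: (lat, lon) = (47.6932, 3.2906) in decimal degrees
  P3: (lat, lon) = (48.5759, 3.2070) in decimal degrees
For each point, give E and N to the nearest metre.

P1: E 517187 m, N 5326107 m; P2: E 521806 m, N 5282242 m; P3: E 515269 m, N 5380333 m

UTM zone 31N: λ₀ = 3°, k₀ = 0.9996.
P1 (48.0880°, 3.2308°) → (517187.337, 5326106.895) m.
P2 (47.6932°, 3.2906°) → (521805.658, 5282242.490) m.
P3 (48.5759°, 3.2070°) → (515268.627, 5380333.021) m.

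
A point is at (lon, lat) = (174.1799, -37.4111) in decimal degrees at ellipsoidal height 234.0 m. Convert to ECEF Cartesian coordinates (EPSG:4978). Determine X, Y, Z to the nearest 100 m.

X -5046400 m, Y 514400 m, Z -3853900 m

WGS84: a = 6378137 m, e² = 0.006694380; N(φ) = a/√(1−e²sin²φ) = 6386031.325 m.
X = (N+h)·cosφ·cosλ = -5046442.779 m; Y = (N+h)·cosφ·sinλ = 514387.643 m; Z = (N(1−e²)+h)·sinφ = -3853873.846 m.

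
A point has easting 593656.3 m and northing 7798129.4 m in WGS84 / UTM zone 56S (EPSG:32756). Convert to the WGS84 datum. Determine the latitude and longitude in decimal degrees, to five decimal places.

lat -19.91090°, lon 153.89480°

Zone 56S: λ₀ = 153°, k₀ = 0.9996, false easting 500000 m, false northing 10000000 m.
Meridian distance M = (N − FN)/k₀ = -2202751.7 m.
Inverse transverse Mercator on WGS84 gives φ = -19.91089979°, λ = 153.89480044°.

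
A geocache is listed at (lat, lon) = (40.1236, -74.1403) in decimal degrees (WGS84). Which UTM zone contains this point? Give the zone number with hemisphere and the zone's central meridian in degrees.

UTM zone = ⌊(λ + 180)/6⌋ + 1; -74.1403° ∈ [-78°, -72°) → zone 18.
Hemisphere: N (φ ≥ 0).
Central meridian λ₀ = 6×18 − 183 = -75°.

Zone 18N, central meridian -75°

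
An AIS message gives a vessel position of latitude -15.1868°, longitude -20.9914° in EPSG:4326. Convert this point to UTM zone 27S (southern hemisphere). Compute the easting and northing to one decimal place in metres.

Zone 27 central meridian λ₀ = 6×27 − 183 = -21°; Δλ = +0.0086°.
Transverse Mercator on WGS84 with k₀ = 0.9996 gives E = 500923.757 m, N = 8321012.910 m.

E 500923.8 m, N 8321012.9 m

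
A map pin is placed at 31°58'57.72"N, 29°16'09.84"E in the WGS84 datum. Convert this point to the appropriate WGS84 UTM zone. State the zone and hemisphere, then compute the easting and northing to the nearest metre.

Zone 35N: E 714422 m, N 3540768 m

Longitude 29.2694° lies in the 6° band [24°, 30°), giving zone 35; latitude is north of the equator, so 35N.
Zone 35 central meridian λ₀ = 6×35 − 183 = 27°; Δλ = +2.2694°.
Transverse Mercator on WGS84 with k₀ = 0.9996 gives E = 714421.994 m, N = 3540768.043 m.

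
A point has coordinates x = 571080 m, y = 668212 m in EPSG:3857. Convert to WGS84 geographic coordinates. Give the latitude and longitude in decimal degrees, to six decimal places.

R = 6378137 m. λ = x/R = 5.13009892°.
φ = 2·arctan(exp(y/R)) − 90° = 2·arctan(1.11045) − 90° = 5.99169979°.

lat 5.991700°, lon 5.130099°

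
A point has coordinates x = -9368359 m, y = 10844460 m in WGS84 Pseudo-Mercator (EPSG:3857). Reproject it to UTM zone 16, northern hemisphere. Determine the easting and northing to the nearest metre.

Web Mercator inverse (R = 6378137 m) → φ = 69.29950123°, λ = -84.15740077°.
UTM 16N forward: E = 612104.672 m, N = 7690360.508 m.

E 612105 m, N 7690361 m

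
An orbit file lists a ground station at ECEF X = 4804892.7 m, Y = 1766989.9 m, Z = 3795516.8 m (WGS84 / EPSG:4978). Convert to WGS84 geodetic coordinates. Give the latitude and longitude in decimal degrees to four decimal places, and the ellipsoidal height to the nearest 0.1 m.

lat 36.7369°, lon 20.1909°, h 2477.8 m

λ = atan2(Y, X) = 20.19090001°; p = √(X²+Y²) = 5119496.8 m.
Bowring's method on WGS84 (a = 6378137 m, b = 6356752.314 m) gives φ = 36.73690015°, h = 2477.849 m.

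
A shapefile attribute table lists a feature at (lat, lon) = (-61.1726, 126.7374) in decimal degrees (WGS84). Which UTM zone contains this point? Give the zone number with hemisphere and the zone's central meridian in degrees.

Zone 52S, central meridian 129°

UTM zone = ⌊(λ + 180)/6⌋ + 1; 126.7374° ∈ [126°, 132°) → zone 52.
Hemisphere: S (φ < 0).
Central meridian λ₀ = 6×52 − 183 = 129°.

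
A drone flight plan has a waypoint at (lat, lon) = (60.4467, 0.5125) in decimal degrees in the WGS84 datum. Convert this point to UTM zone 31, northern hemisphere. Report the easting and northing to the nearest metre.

Zone 31 central meridian λ₀ = 6×31 − 183 = 3°; Δλ = -2.4875°.
Transverse Mercator on WGS84 with k₀ = 0.9996 gives E = 363149.792 m, N = 6703745.633 m.

E 363150 m, N 6703746 m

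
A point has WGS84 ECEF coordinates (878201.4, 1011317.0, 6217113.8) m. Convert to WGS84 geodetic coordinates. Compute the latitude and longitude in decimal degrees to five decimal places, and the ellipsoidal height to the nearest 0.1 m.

λ = atan2(Y, X) = 49.02980021°; p = √(X²+Y²) = 1339402.8 m.
Bowring's method on WGS84 (a = 6378137 m, b = 6356752.314 m) gives φ = 77.92109955°, h = 2060.305 m.

lat 77.92110°, lon 49.02980°, h 2060.3 m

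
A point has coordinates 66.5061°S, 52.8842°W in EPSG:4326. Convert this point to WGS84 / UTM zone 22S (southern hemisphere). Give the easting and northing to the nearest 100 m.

E 416200 m, N 2622400 m

Zone 22 central meridian λ₀ = 6×22 − 183 = -51°; Δλ = -1.8842°.
Transverse Mercator on WGS84 with k₀ = 0.9996 gives E = 416191.032 m, N = 2622412.791 m.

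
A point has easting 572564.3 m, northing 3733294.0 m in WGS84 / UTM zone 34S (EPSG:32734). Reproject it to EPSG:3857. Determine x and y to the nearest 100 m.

Unproject from UTM 34S (λ₀ = 21°) → φ = -56.53909991°, λ = 22.18000016°.
Web Mercator (R = 6378137 m): x = 2469066.324 m, y = -7666492.375 m.

x 2469100 m, y -7666500 m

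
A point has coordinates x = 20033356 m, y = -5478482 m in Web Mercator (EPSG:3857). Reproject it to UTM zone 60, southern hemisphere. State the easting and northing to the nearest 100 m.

Web Mercator inverse (R = 6378137 m) → φ = -44.08420267°, λ = 179.96269887°.
UTM 60S forward: E = 737199.084 m, N = 5114506.368 m.

E 737200 m, N 5114500 m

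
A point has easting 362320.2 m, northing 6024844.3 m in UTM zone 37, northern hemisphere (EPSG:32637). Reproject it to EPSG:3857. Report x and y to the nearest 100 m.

Unproject from UTM 37N (λ₀ = 39°) → φ = 54.35279989°, λ = 36.88150054°.
Web Mercator (R = 6378137 m): x = 4105629.860 m, y = 7237257.544 m.

x 4105600 m, y 7237300 m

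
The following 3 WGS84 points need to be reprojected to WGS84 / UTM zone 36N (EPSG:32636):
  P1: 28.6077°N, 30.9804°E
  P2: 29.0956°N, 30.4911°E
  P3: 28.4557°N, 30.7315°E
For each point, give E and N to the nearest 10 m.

P1: E 302530 m, N 3166190 m; P2: E 255820 m, N 3221180 m; P3: E 277870 m, N 3149780 m

UTM zone 36N: λ₀ = 33°, k₀ = 0.9996.
P1 (28.6077°, 30.9804°) → (302530.665, 3166190.232) m.
P2 (29.0956°, 30.4911°) → (255817.072, 3221178.106) m.
P3 (28.4557°, 30.7315°) → (277868.794, 3149780.247) m.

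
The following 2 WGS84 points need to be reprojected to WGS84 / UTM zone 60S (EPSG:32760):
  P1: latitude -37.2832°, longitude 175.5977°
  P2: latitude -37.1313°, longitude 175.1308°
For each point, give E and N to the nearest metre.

UTM zone 60S: λ₀ = 177°, k₀ = 0.9996.
P1 (-37.2832°, 175.5977°) → (375689.792, 5872788.982) m.
P2 (-37.1313°, 175.1308°) → (333964.280, 5888926.722) m.

P1: E 375690 m, N 5872789 m; P2: E 333964 m, N 5888927 m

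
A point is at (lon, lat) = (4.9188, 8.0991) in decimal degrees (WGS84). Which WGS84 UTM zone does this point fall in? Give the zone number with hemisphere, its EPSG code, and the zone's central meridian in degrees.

UTM zone = ⌊(λ + 180)/6⌋ + 1; 4.9188° ∈ [0°, 6°) → zone 31.
Hemisphere: N (φ ≥ 0).
Central meridian λ₀ = 6×31 − 183 = 3°.
EPSG code: 32631.

Zone 31N (EPSG:32631), central meridian 3°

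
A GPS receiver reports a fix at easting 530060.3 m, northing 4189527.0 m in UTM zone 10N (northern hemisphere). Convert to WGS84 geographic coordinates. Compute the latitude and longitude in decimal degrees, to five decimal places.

lat 37.85270°, lon -122.65830°

Zone 10N: λ₀ = -123°, k₀ = 0.9996, false easting 500000 m.
Meridian distance M = (N − FN)/k₀ = 4191203.5 m.
Inverse transverse Mercator on WGS84 gives φ = 37.85270010°, λ = -122.65829999°.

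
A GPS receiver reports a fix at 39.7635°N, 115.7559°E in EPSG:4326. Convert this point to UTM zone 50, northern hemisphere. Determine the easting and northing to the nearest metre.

Zone 50 central meridian λ₀ = 6×50 − 183 = 117°; Δλ = -1.2441°.
Transverse Mercator on WGS84 with k₀ = 0.9996 gives E = 393437.000 m, N = 4402248.632 m.

E 393437 m, N 4402249 m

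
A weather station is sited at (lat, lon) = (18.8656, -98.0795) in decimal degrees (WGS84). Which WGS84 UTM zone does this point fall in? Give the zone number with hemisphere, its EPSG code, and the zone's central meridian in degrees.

Zone 14N (EPSG:32614), central meridian -99°

UTM zone = ⌊(λ + 180)/6⌋ + 1; -98.0795° ∈ [-102°, -96°) → zone 14.
Hemisphere: N (φ ≥ 0).
Central meridian λ₀ = 6×14 − 183 = -99°.
EPSG code: 32614.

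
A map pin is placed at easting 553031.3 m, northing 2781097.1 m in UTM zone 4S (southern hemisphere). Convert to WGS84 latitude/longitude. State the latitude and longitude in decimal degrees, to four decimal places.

Zone 4S: λ₀ = -159°, k₀ = 0.9996, false easting 500000 m, false northing 10000000 m.
Meridian distance M = (N − FN)/k₀ = -7221791.6 m.
Inverse transverse Mercator on WGS84 gives φ = -65.08950014°, λ = -157.87159917°.

lat -65.0895°, lon -157.8716°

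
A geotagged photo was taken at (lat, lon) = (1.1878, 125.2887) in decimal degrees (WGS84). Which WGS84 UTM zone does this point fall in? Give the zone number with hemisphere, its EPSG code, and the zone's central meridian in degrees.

Zone 51N (EPSG:32651), central meridian 123°

UTM zone = ⌊(λ + 180)/6⌋ + 1; 125.2887° ∈ [120°, 126°) → zone 51.
Hemisphere: N (φ ≥ 0).
Central meridian λ₀ = 6×51 − 183 = 123°.
EPSG code: 32651.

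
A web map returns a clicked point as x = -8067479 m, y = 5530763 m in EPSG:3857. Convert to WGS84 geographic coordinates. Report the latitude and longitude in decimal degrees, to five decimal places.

R = 6378137 m. λ = x/R = -72.47139690°.
φ = 2·arctan(exp(y/R)) − 90° = 2·arctan(2.38010) − 90° = 44.42059747°.

lat 44.42060°, lon -72.47140°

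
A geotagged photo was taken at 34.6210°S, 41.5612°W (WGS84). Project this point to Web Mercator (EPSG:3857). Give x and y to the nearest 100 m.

Web Mercator is spherical with R = a = 6378137 m.
x = R·λ = 6378137 × -0.725379781 = -4626571.621 m.
y = R·ln tan(π/4 + φ/2) = 6378137 × -0.644779988 = -4112495.095 m.

x -4626600 m, y -4112500 m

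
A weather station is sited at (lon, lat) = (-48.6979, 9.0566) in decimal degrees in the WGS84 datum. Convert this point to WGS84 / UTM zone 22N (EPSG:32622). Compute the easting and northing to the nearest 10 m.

E 753060 m, N 1001910 m

Zone 22 central meridian λ₀ = 6×22 − 183 = -51°; Δλ = +2.3021°.
Transverse Mercator on WGS84 with k₀ = 0.9996 gives E = 753058.694 m, N = 1001910.297 m.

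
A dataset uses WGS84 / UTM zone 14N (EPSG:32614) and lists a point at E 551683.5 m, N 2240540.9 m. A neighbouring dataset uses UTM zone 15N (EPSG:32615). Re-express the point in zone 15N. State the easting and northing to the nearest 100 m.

UTM 14N → geographic: φ = 20.26190005°, λ = -98.50509962°.
UTM 15N (λ₀ = -93°) forward: E = -75581.633 m, N = 2250060.321 m.

E -75600 m, N 2250100 m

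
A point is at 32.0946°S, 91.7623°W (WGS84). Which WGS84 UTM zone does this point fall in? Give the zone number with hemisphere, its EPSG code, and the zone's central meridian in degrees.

UTM zone = ⌊(λ + 180)/6⌋ + 1; -91.7623° ∈ [-96°, -90°) → zone 15.
Hemisphere: S (φ < 0).
Central meridian λ₀ = 6×15 − 183 = -93°.
EPSG code: 32715.

Zone 15S (EPSG:32715), central meridian -93°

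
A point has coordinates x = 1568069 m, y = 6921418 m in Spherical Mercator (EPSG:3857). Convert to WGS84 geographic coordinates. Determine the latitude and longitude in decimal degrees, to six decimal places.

R = 6378137 m. λ = x/R = 14.08620349°.
φ = 2·arctan(exp(y/R)) − 90° = 2·arctan(2.95997) − 90° = 52.66580195°.

lat 52.665802°, lon 14.086203°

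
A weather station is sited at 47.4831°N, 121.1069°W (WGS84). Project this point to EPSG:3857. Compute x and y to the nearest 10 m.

x -13481560 m, y 6021290 m

Web Mercator is spherical with R = a = 6378137 m.
x = R·λ = 6378137 × -2.113714152 = -13481558.440 m.
y = R·ln tan(π/4 + φ/2) = 6378137 × 0.944051201 = 6021287.892 m.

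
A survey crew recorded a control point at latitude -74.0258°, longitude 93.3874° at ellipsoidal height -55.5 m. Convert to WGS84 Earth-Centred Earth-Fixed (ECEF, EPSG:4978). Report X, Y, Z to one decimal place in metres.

WGS84: a = 6378137 m, e² = 0.006694380; N(φ) = a/√(1−e²sin²φ) = 6397960.970 m.
X = (N+h)·cosφ·cosλ = -104036.117 m; Y = (N+h)·cosφ·sinλ = 1757655.956 m; Z = (N(1−e²)+h)·sinφ = -6109678.417 m.

X -104036.1 m, Y 1757656.0 m, Z -6109678.4 m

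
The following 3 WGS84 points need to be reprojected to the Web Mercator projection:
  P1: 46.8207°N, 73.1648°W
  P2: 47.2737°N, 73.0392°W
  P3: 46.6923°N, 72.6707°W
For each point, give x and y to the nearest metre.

Web Mercator: x = R·λ, y = R·ln tan(π/4+φ/2), R = 6378137 m.
P1 (46.8207°, -73.1648°) → (-8144668.280, 5912856.698) m.
P2 (47.2737°, -73.0392°) → (-8130686.552, 5986863.869) m.
P3 (46.6923°, -72.6707°) → (-8089665.320, 5891993.430) m.

P1: x -8144668 m, y 5912857 m; P2: x -8130687 m, y 5986864 m; P3: x -8089665 m, y 5891993 m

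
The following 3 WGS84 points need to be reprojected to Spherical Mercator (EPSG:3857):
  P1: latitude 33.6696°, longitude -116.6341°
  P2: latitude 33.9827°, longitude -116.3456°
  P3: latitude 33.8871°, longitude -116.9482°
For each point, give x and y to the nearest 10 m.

P1: x -12983650 m, y 3984520 m; P2: x -12951530 m, y 4026480 m; P3: x -13018610 m, y 4013650 m

Web Mercator: x = R·λ, y = R·ln tan(π/4+φ/2), R = 6378137 m.
P1 (33.6696°, -116.6341°) → (-12983648.621, 3984523.191) m.
P2 (33.9827°, -116.3456°) → (-12951532.948, 4026479.295) m.
P3 (33.8871°, -116.9482°) → (-13018614.073, 4013652.370) m.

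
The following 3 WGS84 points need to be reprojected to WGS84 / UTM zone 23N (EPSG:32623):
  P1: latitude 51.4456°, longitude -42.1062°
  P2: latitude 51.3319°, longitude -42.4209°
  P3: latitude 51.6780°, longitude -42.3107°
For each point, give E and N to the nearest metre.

P1: E 701087 m, N 5703352 m; P2: E 679667 m, N 5689893 m; P3: E 685928 m, N 5728650 m

UTM zone 23N: λ₀ = -45°, k₀ = 0.9996.
P1 (51.4456°, -42.1062°) → (701086.611, 5703351.835) m.
P2 (51.3319°, -42.4209°) → (679666.949, 5689892.698) m.
P3 (51.6780°, -42.3107°) → (685927.874, 5728649.861) m.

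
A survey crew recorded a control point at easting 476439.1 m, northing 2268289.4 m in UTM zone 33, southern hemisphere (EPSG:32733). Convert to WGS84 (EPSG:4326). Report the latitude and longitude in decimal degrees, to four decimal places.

Zone 33S: λ₀ = 15°, k₀ = 0.9996, false easting 500000 m, false northing 10000000 m.
Meridian distance M = (N − FN)/k₀ = -7734804.5 m.
Inverse transverse Mercator on WGS84 gives φ = -69.69260014°, λ = 14.39170013°.

lat -69.6926°, lon 14.3917°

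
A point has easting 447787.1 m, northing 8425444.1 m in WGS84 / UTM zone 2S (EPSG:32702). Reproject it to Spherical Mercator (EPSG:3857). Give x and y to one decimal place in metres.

Unproject from UTM 2S (λ₀ = -171°) → φ = -14.24210010°, λ = -171.48399996°.
Web Mercator (R = 6378137 m): x = -19089511.555 m, y = -1602006.783 m.

x -19089511.6 m, y -1602006.8 m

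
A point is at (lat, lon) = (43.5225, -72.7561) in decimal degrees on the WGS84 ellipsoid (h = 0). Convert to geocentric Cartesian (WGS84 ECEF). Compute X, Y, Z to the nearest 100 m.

X 1373200 m, Y -4424000 m, Z 4369800 m

WGS84: a = 6378137 m, e² = 0.006694380; N(φ) = a/√(1−e²sin²φ) = 6388285.304 m.
X = (N+h)·cosφ·cosλ = 1373160.359 m; Y = (N+h)·cosφ·sinλ = -4423962.120 m; Z = (N(1−e²)+h)·sinφ = 4369774.726 m.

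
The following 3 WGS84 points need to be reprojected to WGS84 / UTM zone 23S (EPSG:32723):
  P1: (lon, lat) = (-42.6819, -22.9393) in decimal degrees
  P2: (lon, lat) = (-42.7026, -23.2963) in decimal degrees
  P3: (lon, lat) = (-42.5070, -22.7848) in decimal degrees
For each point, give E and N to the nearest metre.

P1: E 737714 m, N 7461325 m; P2: E 734968 m, N 7421816 m; P3: E 755947 m, N 7478145 m

UTM zone 23S: λ₀ = -45°, k₀ = 0.9996.
P1 (-22.9393°, -42.6819°) → (737713.980, 7461324.738) m.
P2 (-23.2963°, -42.7026°) → (734967.599, 7421815.572) m.
P3 (-22.7848°, -42.5070°) → (755946.585, 7478145.138) m.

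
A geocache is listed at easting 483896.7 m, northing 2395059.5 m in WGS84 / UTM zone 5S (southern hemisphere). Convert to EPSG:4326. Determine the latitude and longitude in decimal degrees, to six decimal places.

lat -68.556300°, lon -153.394699°

Zone 5S: λ₀ = -153°, k₀ = 0.9996, false easting 500000 m, false northing 10000000 m.
Meridian distance M = (N − FN)/k₀ = -7607983.7 m.
Inverse transverse Mercator on WGS84 gives φ = -68.55629981°, λ = -153.39469933°.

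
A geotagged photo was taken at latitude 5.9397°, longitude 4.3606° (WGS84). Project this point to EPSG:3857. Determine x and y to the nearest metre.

Web Mercator is spherical with R = a = 6378137 m.
x = R·λ = 6378137 × 0.076106827 = 485419.772 m.
y = R·ln tan(π/4 + φ/2) = 6378137 × 0.103853506 = 662391.889 m.

x 485420 m, y 662392 m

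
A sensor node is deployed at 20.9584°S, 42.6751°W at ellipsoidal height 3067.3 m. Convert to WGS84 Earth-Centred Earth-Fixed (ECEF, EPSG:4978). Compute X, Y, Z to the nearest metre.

WGS84: a = 6378137 m, e² = 0.006694380; N(φ) = a/√(1−e²sin²φ) = 6380870.172 m.
X = (N+h)·cosφ·cosλ = 4383007.679 m; Y = (N+h)·cosφ·sinλ = -4040997.738 m; Z = (N(1−e²)+h)·sinφ = -2268191.662 m.

X 4383008 m, Y -4040998 m, Z -2268192 m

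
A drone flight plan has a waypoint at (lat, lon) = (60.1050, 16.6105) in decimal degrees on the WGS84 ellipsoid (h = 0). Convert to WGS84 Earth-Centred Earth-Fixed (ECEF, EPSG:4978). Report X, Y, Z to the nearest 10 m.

WGS84: a = 6378137 m, e² = 0.006694380; N(φ) = a/√(1−e²sin²φ) = 6394243.277 m.
X = (N+h)·cosφ·cosλ = 3053976.603 m; Y = (N+h)·cosφ·sinλ = 911039.409 m; Z = (N(1−e²)+h)·sinφ = 5506317.039 m.

X 3053980 m, Y 911040 m, Z 5506320 m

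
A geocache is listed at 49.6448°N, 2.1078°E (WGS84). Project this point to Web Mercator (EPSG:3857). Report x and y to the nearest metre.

Web Mercator is spherical with R = a = 6378137 m.
x = R·λ = 6378137 × 0.036788050 = 234639.223 m.
y = R·ln tan(π/4 + φ/2) = 6378137 × 1.001074012 = 6384987.194 m.

x 234639 m, y 6384987 m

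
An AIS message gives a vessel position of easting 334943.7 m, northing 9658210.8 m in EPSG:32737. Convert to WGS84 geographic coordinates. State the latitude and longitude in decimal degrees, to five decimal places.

Zone 37S: λ₀ = 39°, k₀ = 0.9996, false easting 500000 m, false northing 10000000 m.
Meridian distance M = (N − FN)/k₀ = -341926.0 m.
Inverse transverse Mercator on WGS84 gives φ = -3.09120006°, λ = 37.51470027°.

lat -3.09120°, lon 37.51470°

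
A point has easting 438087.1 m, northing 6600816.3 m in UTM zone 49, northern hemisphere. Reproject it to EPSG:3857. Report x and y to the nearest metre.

Unproject from UTM 49N (λ₀ = 111°) → φ = 59.54110013°, λ = 109.90510077°.
Web Mercator (R = 6378137 m): x = 12234579.854 m, y = 8298270.002 m.

x 12234580 m, y 8298270 m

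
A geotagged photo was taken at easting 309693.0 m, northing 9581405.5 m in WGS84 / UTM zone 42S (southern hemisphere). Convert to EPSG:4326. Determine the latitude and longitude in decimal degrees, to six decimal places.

lat -3.785400°, lon 67.286300°

Zone 42S: λ₀ = 69°, k₀ = 0.9996, false easting 500000 m, false northing 10000000 m.
Meridian distance M = (N − FN)/k₀ = -418762.0 m.
Inverse transverse Mercator on WGS84 gives φ = -3.78540018°, λ = 67.28629974°.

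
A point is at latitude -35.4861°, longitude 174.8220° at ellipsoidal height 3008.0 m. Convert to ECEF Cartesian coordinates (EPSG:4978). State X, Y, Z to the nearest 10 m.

WGS84: a = 6378137 m, e² = 0.006694380; N(φ) = a/√(1−e²sin²φ) = 6385343.466 m.
X = (N+h)·cosφ·cosλ = -5180528.184 m; Y = (N+h)·cosφ·sinλ = 469459.413 m; Z = (N(1−e²)+h)·sinφ = -3683658.501 m.

X -5180530 m, Y 469460 m, Z -3683660 m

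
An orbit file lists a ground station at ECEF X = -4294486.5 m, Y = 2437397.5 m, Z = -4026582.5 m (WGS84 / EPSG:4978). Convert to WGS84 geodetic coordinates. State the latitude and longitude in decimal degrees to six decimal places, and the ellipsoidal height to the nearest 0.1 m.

λ = atan2(Y, X) = 150.42230014°; p = √(X²+Y²) = 4937967.3 m.
Bowring's method on WGS84 (a = 6378137 m, b = 6356752.314 m) gives φ = -39.38349983°, h = 1998.030 m.

lat -39.383500°, lon 150.422300°, h 1998.0 m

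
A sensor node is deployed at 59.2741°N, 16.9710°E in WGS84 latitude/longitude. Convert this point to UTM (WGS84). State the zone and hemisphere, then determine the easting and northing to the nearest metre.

Longitude 16.9710° lies in the 6° band [12°, 18°), giving zone 33; latitude is north of the equator, so 33N.
Zone 33 central meridian λ₀ = 6×33 − 183 = 15°; Δλ = +1.9710°.
Transverse Mercator on WGS84 with k₀ = 0.9996 gives E = 612326.635 m, N = 6572234.933 m.

Zone 33N: E 612327 m, N 6572235 m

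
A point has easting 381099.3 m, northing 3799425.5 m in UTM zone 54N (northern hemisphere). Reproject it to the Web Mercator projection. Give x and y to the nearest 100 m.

x 15552200 m, y 4073100 m

Unproject from UTM 54N (λ₀ = 141°) → φ = 34.32930019°, λ = 139.70750022°.
Web Mercator (R = 6378137 m): x = 15552167.784 m, y = 4073105.170 m.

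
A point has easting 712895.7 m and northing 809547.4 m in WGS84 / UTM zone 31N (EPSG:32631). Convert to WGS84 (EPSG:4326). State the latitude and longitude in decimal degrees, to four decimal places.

Zone 31N: λ₀ = 3°, k₀ = 0.9996, false easting 500000 m.
Meridian distance M = (N − FN)/k₀ = 809871.3 m.
Inverse transverse Mercator on WGS84 gives φ = 7.31969958°, λ = 4.92849999°.

lat 7.3197°, lon 4.9285°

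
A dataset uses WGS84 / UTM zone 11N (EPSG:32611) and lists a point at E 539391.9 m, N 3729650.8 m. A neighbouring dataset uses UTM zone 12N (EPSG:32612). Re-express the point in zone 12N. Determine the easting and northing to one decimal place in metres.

UTM 11N → geographic: φ = 33.70609999°, λ = -116.57489984°.
UTM 12N (λ₀ = -111°) forward: E = -16911.363 m, N = 3743551.623 m.

E -16911.4 m, N 3743551.6 m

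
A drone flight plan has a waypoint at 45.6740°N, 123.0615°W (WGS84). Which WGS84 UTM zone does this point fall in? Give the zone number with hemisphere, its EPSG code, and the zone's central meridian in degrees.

Zone 10N (EPSG:32610), central meridian -123°

UTM zone = ⌊(λ + 180)/6⌋ + 1; -123.0615° ∈ [-126°, -120°) → zone 10.
Hemisphere: N (φ ≥ 0).
Central meridian λ₀ = 6×10 − 183 = -123°.
EPSG code: 32610.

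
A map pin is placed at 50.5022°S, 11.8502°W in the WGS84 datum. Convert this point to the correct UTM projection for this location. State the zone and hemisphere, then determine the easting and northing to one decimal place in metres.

Longitude -11.8502° lies in the 6° band [-12°, -6°), giving zone 29; latitude is south of the equator, so 29S.
Zone 29 central meridian λ₀ = 6×29 − 183 = -9°; Δλ = -2.8502°.
Transverse Mercator on WGS84 with k₀ = 0.9996 gives E = 297886.032 m, N = 4401649.354 m.

Zone 29S: E 297886.0 m, N 4401649.4 m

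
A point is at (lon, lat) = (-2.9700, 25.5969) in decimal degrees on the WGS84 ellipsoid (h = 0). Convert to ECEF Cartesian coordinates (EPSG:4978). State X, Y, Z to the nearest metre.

X 5748027 m, Y -298223 m, Z 2738856 m

WGS84: a = 6378137 m, e² = 0.006694380; N(φ) = a/√(1−e²sin²φ) = 6382125.625 m.
X = (N+h)·cosφ·cosλ = 5748026.541 m; Y = (N+h)·cosφ·sinλ = -298223.463 m; Z = (N(1−e²)+h)·sinφ = 2738855.609 m.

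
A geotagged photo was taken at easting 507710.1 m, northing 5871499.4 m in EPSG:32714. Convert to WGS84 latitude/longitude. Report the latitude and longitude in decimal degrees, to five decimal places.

Zone 14S: λ₀ = -99°, k₀ = 0.9996, false easting 500000 m, false northing 10000000 m.
Meridian distance M = (N − FN)/k₀ = -4130152.7 m.
Inverse transverse Mercator on WGS84 gives φ = -37.30309957°, λ = -98.91299982°.

lat -37.30310°, lon -98.91300°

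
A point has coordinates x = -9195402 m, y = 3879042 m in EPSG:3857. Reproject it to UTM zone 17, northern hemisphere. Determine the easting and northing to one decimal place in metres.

Web Mercator inverse (R = 6378137 m) → φ = 32.87739889°, λ = -82.60370160°.
UTM 17N forward: E = 349973.918 m, N = 3638835.444 m.

E 349973.9 m, N 3638835.4 m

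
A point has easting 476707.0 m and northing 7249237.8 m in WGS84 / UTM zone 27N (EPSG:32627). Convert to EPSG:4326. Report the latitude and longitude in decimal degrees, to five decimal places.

Zone 27N: λ₀ = -21°, k₀ = 0.9996, false easting 500000 m.
Meridian distance M = (N − FN)/k₀ = 7252138.7 m.
Inverse transverse Mercator on WGS84 gives φ = 65.36510015°, λ = -21.50079899°.

lat 65.36510°, lon -21.50080°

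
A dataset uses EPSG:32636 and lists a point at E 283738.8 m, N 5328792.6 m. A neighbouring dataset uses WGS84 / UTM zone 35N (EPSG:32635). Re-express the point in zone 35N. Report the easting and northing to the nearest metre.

UTM 36N → geographic: φ = 48.07569956°, λ = 30.09649956°.
UTM 35N (λ₀ = 27°) forward: E = 730634.892 m, N = 5329353.074 m.

E 730635 m, N 5329353 m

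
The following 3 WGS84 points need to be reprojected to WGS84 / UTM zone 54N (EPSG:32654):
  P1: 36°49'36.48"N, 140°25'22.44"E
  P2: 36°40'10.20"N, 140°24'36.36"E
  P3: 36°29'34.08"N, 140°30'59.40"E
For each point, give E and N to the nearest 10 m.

UTM zone 54N: λ₀ = 141°, k₀ = 0.9996.
P1 (36.8268°, 140.4229°) → (448535.433, 4075814.369) m.
P2 (36.6695°, 140.4101°) → (447286.455, 4058372.013) m.
P3 (36.4928°, 140.5165°) → (456695.869, 4038718.097) m.

P1: E 448540 m, N 4075810 m; P2: E 447290 m, N 4058370 m; P3: E 456700 m, N 4038720 m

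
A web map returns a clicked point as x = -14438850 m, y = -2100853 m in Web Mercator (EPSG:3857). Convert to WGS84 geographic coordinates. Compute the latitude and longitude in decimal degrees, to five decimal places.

lat -18.54000°, lon -129.70640°

R = 6378137 m. λ = x/R = -129.70639640°.
φ = 2·arctan(exp(y/R)) − 90° = 2·arctan(0.71937) − 90° = -18.54000418°.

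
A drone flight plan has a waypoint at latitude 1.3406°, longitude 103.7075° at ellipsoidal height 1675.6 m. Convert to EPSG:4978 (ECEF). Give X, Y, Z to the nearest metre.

WGS84: a = 6378137 m, e² = 0.006694380; N(φ) = a/√(1−e²sin²φ) = 6378148.686 m.
X = (N+h)·cosφ·cosλ = -1511383.294 m; Y = (N+h)·cosφ·sinλ = 6196418.294 m; Z = (N(1−e²)+h)·sinφ = 148261.822 m.

X -1511383 m, Y 6196418 m, Z 148262 m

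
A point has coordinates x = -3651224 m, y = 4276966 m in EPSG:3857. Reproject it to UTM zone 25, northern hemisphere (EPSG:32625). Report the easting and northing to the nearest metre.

E 518109 m, N 3964879 m

Web Mercator inverse (R = 6378137 m) → φ = 35.82789677°, λ = -32.79950325°.
UTM 25N forward: E = 518109.488 m, N = 3964878.511 m.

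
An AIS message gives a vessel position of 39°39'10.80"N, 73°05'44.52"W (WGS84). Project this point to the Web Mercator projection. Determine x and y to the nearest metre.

x -8136976 m, y 4815645 m

Web Mercator is spherical with R = a = 6378137 m.
x = R·λ = 6378137 × -1.275760634 = -8136976.103 m.
y = R·ln tan(π/4 + φ/2) = 6378137 × 0.755023696 = 4815644.572 m.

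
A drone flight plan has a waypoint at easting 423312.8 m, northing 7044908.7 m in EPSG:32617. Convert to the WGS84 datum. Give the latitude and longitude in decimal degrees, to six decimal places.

Zone 17N: λ₀ = -81°, k₀ = 0.9996, false easting 500000 m.
Meridian distance M = (N − FN)/k₀ = 7047727.8 m.
Inverse transverse Mercator on WGS84 gives φ = 63.52409958°, λ = -82.54180076°.

lat 63.524100°, lon -82.541801°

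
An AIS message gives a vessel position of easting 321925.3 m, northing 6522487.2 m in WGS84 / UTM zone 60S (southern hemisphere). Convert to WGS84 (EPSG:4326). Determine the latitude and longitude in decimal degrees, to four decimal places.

Zone 60S: λ₀ = 177°, k₀ = 0.9996, false easting 500000 m, false northing 10000000 m.
Meridian distance M = (N − FN)/k₀ = -3478904.4 m.
Inverse transverse Mercator on WGS84 gives φ = -31.41860027°, λ = 175.12660005°.

lat -31.4186°, lon 175.1266°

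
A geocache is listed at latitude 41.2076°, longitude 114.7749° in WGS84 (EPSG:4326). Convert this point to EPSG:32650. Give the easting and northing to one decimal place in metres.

Zone 50 central meridian λ₀ = 6×50 − 183 = 117°; Δλ = -2.2251°.
Transverse Mercator on WGS84 with k₀ = 0.9996 gives E = 313447.796 m, N = 4564190.095 m.

E 313447.8 m, N 4564190.1 m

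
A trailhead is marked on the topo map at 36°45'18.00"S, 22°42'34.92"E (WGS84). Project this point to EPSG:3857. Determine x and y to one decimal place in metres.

Web Mercator is spherical with R = a = 6378137 m.
x = R·λ = 6378137 × 0.396359037 = 2528032.240 m.
y = R·ln tan(π/4 + φ/2) = 6378137 × -0.690642384 = -4405011.745 m.

x 2528032.2 m, y -4405011.7 m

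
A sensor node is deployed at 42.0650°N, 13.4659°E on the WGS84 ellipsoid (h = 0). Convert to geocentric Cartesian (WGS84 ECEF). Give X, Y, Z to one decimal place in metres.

WGS84: a = 6378137 m, e² = 0.006694380; N(φ) = a/√(1−e²sin²φ) = 6387741.378 m.
X = (N+h)·cosφ·cosλ = 4611796.583 m; Y = (N+h)·cosφ·sinλ = 1104291.870 m; Z = (N(1−e²)+h)·sinφ = 4250966.455 m.

X 4611796.6 m, Y 1104291.9 m, Z 4250966.5 m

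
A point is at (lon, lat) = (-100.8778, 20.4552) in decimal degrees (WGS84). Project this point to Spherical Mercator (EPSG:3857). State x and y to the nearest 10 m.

x -11229670 m, y 2327030 m

Web Mercator is spherical with R = a = 6378137 m.
x = R·λ = 6378137 × -1.760649752 = -11229665.328 m.
y = R·ln tan(π/4 + φ/2) = 6378137 × 0.364845456 = 2327034.301 m.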